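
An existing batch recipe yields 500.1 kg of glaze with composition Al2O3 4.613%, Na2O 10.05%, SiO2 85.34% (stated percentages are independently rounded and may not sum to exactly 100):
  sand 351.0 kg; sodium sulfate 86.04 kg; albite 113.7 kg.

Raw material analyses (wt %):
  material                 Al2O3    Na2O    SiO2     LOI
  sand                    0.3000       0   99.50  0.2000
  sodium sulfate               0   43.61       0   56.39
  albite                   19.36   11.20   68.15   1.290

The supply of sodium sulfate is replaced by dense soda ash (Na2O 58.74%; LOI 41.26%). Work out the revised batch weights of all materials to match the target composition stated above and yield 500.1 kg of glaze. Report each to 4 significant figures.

The intermediate values are shown rounded to 4 significant figures across the worked steps; the working math keeps full float precision from start to finish; exactly one rounding is applied to every reported figure; derived quantities are rebuilt at full float precision (ignition loss, totals, the yield, the three compositions, net glass mass) using the weight values on 500.1 kg of glass, as set out in the problem or answer text.
Oxide mass targets, per 500.1 kg glaze:
  Al2O3: 4.613% × 500.1 = 23.07 kg
  Na2O: 10.05% × 500.1 = 50.26 kg
  SiO2: 85.34% × 500.1 = 426.8 kg
Sums-versus-targets review from the weights as reported, at the basis given (oxide sums agree with the targets once rounding is allowed for):
  Al2O3: 351.0·0.003000 + 113.7·0.1936 = 23.07 kg (target 23.07 kg)
  Na2O: 63.88·0.5874 + 113.7·0.1120 = 50.26 kg (target 50.26 kg)
  SiO2: 351.0·0.9950 + 113.7·0.6815 = 426.7 kg (target 426.8 kg)
Mass balance on the glass: Σ batch − LOI loss = 500.1 kg (per-oxide target masses sum to 500.1 kg; with the basis standing at 500.1 kg — rounding explains the deltas).
Batch grand total — Σ batch = 528.6 kg; LOI removed, Σ of batch·LOI: 28.53 kg; glass ÷ batch gives a yield of 94.60%.

Revised batch per 500.1 kg glaze:
  sand: 351.0 kg
  dense soda ash: 63.88 kg
  albite: 113.7 kg
Total batch = 528.6 kg; LOI loss = 28.53 kg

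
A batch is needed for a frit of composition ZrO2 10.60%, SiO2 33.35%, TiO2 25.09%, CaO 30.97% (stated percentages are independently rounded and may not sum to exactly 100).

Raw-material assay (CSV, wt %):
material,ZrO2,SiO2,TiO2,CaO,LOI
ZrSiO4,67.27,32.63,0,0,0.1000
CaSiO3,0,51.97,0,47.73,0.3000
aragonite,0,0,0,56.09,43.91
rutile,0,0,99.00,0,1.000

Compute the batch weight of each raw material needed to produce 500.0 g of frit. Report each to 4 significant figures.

Batch per 500.0 g frit:
  ZrSiO4: 78.79 g
  CaSiO3: 271.4 g
  aragonite: 45.13 g
  rutile: 126.7 g
Total batch = 522.0 g; LOI loss = 21.98 g; yield = 95.79%

Working values appear rounded off to 4 significant digits in the printout. Every computation holds full float precision throughout — exactly one rounding is applied to every reported figure; all derived quantities, which include four oxide percentages, ignition loss, the yield, the totals, glass mass, are computed in exact precision, precisely as stated by either problem or answer, from the batch weights per 500.0 g of glass.
Oxide mass targets, per 500.0 g frit:
  ZrO2: 10.60% × 500.0 = 53.00 g
  SiO2: 33.35% × 500.0 = 166.8 g
  TiO2: 25.09% × 500.0 = 125.4 g
  CaO: 30.97% × 500.0 = 154.8 g
Mass-balance tally per oxide with the batch weights as given, under the basis named above (each sum matches its target mass once rounding is allowed for):
  ZrO2: 78.79·0.6727 = 53.00 g (target 53.00 g)
  SiO2: 78.79·0.3263 + 271.4·0.5197 = 166.8 g (target 166.8 g)
  TiO2: 126.7·0.9900 = 125.4 g (target 125.4 g)
  CaO: 271.4·0.4773 + 45.13·0.5609 = 154.9 g (target 154.8 g)
Glass-mass sanity pass: total batch − LOI = 500.0 g (the Σ of target masses is 500.0 g; basis as stated: 500.0 g — rounding explains the deltas).
Total batch = Σ batch = 522.0 g; Σ batch·LOI gives LOI loss = 21.98 g; as yield: glass ÷ batch → 95.79%.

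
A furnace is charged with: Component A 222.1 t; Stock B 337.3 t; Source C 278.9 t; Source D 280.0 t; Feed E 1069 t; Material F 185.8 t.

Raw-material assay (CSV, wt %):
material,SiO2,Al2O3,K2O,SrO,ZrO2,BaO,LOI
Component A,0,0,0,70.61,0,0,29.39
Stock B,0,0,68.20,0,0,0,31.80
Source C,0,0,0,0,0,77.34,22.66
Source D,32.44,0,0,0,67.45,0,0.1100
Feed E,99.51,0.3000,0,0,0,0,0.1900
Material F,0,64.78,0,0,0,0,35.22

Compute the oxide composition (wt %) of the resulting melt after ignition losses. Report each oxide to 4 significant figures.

Glass mass = 2070 t (batch 2373 − LOI 303.5).
Composition: SiO2 55.79%, Al2O3 5.971%, K2O 11.12%, SrO 7.578%, ZrO2 9.125%, BaO 10.42%

Intermediates appear rounded to 4 significant digits in the working. Every computation runs at exact precision from first step to last. Each reported value includes exactly one rounding; all derived quantities (six oxide percentages, the totals, net glass mass, yield, LOI) are recomputed at full precision from the batch weights on 2070 t of glass, exactly as printed in the problem or answer text.
Oxide-by-oxide delivered mass:
  SiO2: 280.0·0.3244 + 1069·0.9951 = 1155 t
  Al2O3: 1069·0.003000 + 185.8·0.6478 = 123.6 t
  K2O: 337.3·0.6820 = 230.0 t
  SrO: 222.1·0.7061 = 156.8 t
  ZrO2: 280.0·0.6745 = 188.9 t
  BaO: 278.9·0.7734 = 215.7 t
LOI: 222.1·0.2939 + 337.3·0.3180 + 278.9·0.2266 + 280.0·0.001100 + 1069·0.001900 + 185.8·0.3522 = 303.5 t
The glass mass, total less LOI, = 2373 − 303.5 = 2070 t (matching Σ of the oxides)
each oxide over glass, ×100, is wt %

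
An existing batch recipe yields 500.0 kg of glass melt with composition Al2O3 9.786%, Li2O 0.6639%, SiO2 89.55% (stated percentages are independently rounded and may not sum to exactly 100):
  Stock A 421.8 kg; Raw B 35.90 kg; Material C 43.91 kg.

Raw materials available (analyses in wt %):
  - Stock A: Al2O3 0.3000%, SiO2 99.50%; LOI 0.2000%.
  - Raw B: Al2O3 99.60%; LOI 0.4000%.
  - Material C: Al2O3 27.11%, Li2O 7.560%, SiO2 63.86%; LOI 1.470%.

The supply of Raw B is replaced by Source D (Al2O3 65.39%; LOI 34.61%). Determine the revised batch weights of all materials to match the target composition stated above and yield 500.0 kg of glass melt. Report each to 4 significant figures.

Revised batch per 500.0 kg glass melt:
  Stock A: 421.8 kg
  Source D: 54.69 kg
  Material C: 43.91 kg
Total batch = 520.4 kg; LOI loss = 20.42 kg

Intermediates are printed (rounded to 4 significant digits) across the worked steps. Every computation runs at full precision in every operation. Each reported value is rounded just once; derived quantities are recomputed starting from the weights per 500.0 kg of glass in full precision (glass mass, yield, the totals, LOI, the three compositions), as written in the problem or the answer.
Oxide mass targets, per 500.0 kg glass melt:
  Al2O3: 9.786% × 500.0 = 48.93 kg
  Li2O: 0.6639% × 500.0 = 3.320 kg
  SiO2: 89.55% × 500.0 = 447.8 kg
Verifying the oxide balance applying the batch weights above, versus the basis set out (each sum matches its target mass net of answer rounding effects):
  Al2O3: 421.8·0.003000 + 54.69·0.6539 + 43.91·0.2711 = 48.93 kg (target 48.93 kg)
  Li2O: 43.91·0.07560 = 3.320 kg (target 3.320 kg)
  SiO2: 421.8·0.9950 + 43.91·0.6386 = 447.7 kg (target 447.8 kg)
The glass-mass cross-check: Σ batch − LOI loss = 500.0 kg (the Σ of target masses is 500.0 kg; the stated basis being 500.0 kg — differing by rounding only).
Total batch = Σ batch = 520.4 kg; loss to ignition Σ batch·LOI = 20.42 kg; as yield: glass ÷ batch → 96.08%.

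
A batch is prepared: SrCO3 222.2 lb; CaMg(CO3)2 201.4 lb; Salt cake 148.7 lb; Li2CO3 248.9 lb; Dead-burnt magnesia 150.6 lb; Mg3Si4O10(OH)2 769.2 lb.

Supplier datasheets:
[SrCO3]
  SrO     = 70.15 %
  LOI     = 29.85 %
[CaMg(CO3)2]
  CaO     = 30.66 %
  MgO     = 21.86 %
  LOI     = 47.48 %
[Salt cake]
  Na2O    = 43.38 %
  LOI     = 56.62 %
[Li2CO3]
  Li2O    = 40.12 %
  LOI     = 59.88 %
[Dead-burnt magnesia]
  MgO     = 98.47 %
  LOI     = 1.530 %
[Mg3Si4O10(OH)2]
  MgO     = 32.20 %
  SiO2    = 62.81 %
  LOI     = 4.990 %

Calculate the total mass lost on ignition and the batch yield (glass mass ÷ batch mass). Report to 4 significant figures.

Working values are printed rounded off to 4 significant figures when written out; the whole derivation carries exact precision from start to finish — each reported figure is rounded exactly once; derived quantities (six oxide percentages, the totals, net glass mass, the yield, LOI) are rebuilt starting from the weights on 1305 lb of glass at full float precision as they appear in the problem or the answer.
Each material's LOI contribution:
  SrCO3: 222.2 × 0.2985 = 66.33 lb
  CaMg(CO3)2: 201.4 × 0.4748 = 95.62 lb
  Salt cake: 148.7 × 0.5662 = 84.19 lb
  Li2CO3: 248.9 × 0.5988 = 149.0 lb
  Dead-burnt magnesia: 150.6 × 0.01530 = 2.304 lb
  Mg3Si4O10(OH)2: 769.2 × 0.04990 = 38.38 lb
Total LOI = 435.9 lb
Glass = batch − LOI = 1741 − 435.9 = 1305 lb

LOI loss = 435.9 lb; glass = 1305 lb; yield = 74.96%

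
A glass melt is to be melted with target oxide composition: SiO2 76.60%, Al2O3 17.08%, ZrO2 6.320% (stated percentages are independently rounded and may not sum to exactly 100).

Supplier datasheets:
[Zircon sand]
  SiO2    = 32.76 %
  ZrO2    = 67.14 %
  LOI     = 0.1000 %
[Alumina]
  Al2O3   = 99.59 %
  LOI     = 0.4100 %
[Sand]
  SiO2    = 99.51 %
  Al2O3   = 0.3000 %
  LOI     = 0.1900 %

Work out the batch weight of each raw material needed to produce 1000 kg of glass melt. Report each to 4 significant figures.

All internal work holds exact precision all the way through; working values are printed, rounded to 4 significant figures, as written — every reported value takes exactly one rounding — all derived quantities, including glass mass, the three compositions, the totals, yield, LOI, are re-derived from the batch weights on 1000 kg of glass at full precision as written in the problem or the answer.
Oxide-by-oxide targets in 1000 kg glass melt:
  SiO2: 76.60% × 1000 = 766.0 kg
  Al2O3: 17.08% × 1000 = 170.8 kg
  ZrO2: 6.320% × 1000 = 63.20 kg
Checking each oxide sum from the weights as reported, against the basis in use (delivered sums recover each target modulo rounding of the values):
  SiO2: 94.13·0.3276 + 738.8·0.9951 = 766.0 kg (target 766.0 kg)
  Al2O3: 169.3·0.9959 + 738.8·0.003000 = 170.8 kg (target 170.8 kg)
  ZrO2: 94.13·0.6714 = 63.20 kg (target 63.20 kg)
Glass-mass closure: the batch minus its LOI: 1000 kg (oxide target masses add up to 1000 kg; with the basis standing at 1000 kg — any gap is answer rounding).
Summing the batch: Σ batch = 1002 kg; the LOI term Σ batch·LOI equals 2.192 kg; yield, glass over the total, = 99.78%.

Batch per 1000 kg glass melt:
  Zircon sand: 94.13 kg
  Alumina: 169.3 kg
  Sand: 738.8 kg
Total batch = 1002 kg; LOI loss = 2.192 kg; yield = 99.78%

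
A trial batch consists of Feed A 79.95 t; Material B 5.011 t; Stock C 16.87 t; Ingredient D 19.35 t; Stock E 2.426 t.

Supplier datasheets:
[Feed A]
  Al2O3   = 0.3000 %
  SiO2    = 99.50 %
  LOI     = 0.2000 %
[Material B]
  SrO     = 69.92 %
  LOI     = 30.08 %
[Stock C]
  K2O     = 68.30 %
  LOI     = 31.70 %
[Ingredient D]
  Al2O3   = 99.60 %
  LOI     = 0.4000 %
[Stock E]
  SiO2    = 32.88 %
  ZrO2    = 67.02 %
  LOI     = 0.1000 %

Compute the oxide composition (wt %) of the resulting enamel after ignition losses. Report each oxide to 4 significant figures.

The intermediate values appear with 4-significant-figure rounding on the page — all internal work holds full float precision from first step to last; every reported number takes a single rounding — derived quantities, which include glass mass, the five compositions, ignition loss, totals, the yield, are carried at full float precision, as quoted within either problem or answer, from the batch weights on 116.5 t of glass.
What the batch supplies per oxide:
  K2O: 16.87·0.6830 = 11.52 t
  Al2O3: 79.95·0.003000 + 19.35·0.9960 = 19.51 t
  SiO2: 79.95·0.9950 + 2.426·0.3288 = 80.35 t
  SrO: 5.011·0.6992 = 3.504 t
  ZrO2: 2.426·0.6702 = 1.626 t
LOI: 79.95·0.002000 + 5.011·0.3008 + 16.87·0.3170 + 19.35·0.004000 + 2.426·0.001000 = 7.095 t
Net of LOI, the glass mass = 123.6 − 7.095 = 116.5 t (= Σ oxide masses)
percent by weight: oxide/glass ×100

Glass mass = 116.5 t (batch 123.6 − LOI 7.095).
Composition: K2O 9.889%, Al2O3 16.75%, SiO2 68.96%, SrO 3.007%, ZrO2 1.395%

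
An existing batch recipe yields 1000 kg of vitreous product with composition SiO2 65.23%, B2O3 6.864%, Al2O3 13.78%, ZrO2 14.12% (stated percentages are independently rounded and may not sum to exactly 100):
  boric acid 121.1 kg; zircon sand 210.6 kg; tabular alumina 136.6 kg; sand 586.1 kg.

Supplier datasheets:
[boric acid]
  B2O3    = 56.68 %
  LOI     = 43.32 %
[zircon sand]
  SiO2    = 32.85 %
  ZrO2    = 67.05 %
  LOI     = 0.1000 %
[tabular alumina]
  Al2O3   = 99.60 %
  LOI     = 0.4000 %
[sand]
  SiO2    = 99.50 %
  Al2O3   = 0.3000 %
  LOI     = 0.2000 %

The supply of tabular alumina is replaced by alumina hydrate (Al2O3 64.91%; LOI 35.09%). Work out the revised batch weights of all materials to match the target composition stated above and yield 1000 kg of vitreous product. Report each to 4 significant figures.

Revised batch per 1000 kg vitreous product:
  boric acid: 121.1 kg
  zircon sand: 210.6 kg
  alumina hydrate: 209.6 kg
  sand: 586.1 kg
Total batch = 1127 kg; LOI loss = 127.4 kg

Every computation maintains full precision at each step. The intermediate values are printed (rounded to four significant figures) when written out. Each reported value undergoes a single rounding — derived quantities, including LOI, the four compositions, totals, glass mass, yield, are carried from the batch weights on 1000 kg of glass at full precision, as quoted within problem or answer.
The oxide mass targets at 1000 kg vitreous product:
  SiO2: 65.23% × 1000 = 652.3 kg
  B2O3: 6.864% × 1000 = 68.64 kg
  Al2O3: 13.78% × 1000 = 137.8 kg
  ZrO2: 14.12% × 1000 = 141.2 kg
Per-oxide balance check using the reported weights, against the basis in use (every target is met by its sum given rounding of the digits):
  SiO2: 210.6·0.3285 + 586.1·0.9950 = 652.4 kg (target 652.3 kg)
  B2O3: 121.1·0.5668 = 68.64 kg (target 68.64 kg)
  Al2O3: 209.6·0.6491 + 586.1·0.003000 = 137.8 kg (target 137.8 kg)
  ZrO2: 210.6·0.6705 = 141.2 kg (target 141.2 kg)
Glass mass check: total charge less LOI = 1000 kg (the Σ of target masses is 999.9 kg; versus the stated basis of 1000 kg — gaps are rounding artifacts).
Whole-batch sum: Σ batch = 1127 kg; LOI loss = Σ batch·LOI = 127.4 kg; yield: glass divided by total = 88.70%.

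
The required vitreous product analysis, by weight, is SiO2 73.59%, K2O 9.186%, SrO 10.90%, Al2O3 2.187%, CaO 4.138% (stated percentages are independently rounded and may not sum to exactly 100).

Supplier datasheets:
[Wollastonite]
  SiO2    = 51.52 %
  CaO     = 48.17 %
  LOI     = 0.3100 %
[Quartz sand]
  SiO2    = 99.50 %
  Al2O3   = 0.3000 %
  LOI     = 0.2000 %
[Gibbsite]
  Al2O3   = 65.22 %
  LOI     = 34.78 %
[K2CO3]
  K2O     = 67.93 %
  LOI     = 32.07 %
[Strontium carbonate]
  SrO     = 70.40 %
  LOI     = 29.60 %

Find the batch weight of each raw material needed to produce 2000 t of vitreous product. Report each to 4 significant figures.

Batch per 2000 t vitreous product:
  Wollastonite: 171.8 t
  Quartz sand: 1390 t
  Gibbsite: 60.67 t
  K2CO3: 270.5 t
  Strontium carbonate: 309.7 t
Total batch = 2203 t; LOI loss = 202.8 t; yield = 90.79%

Every computation carries exact precision at each step — mid-chain values are rounded to 4 significant figures when quoted. Every reported figure takes just one rounding — the derived quantities, including net glass mass, LOI, five oxide percentages, the yield, totals, are recomputed from the weighed amounts per 2000 t of glass at full precision, precisely as stated by question or answer.
Target masses of each oxide per 2000 t vitreous product:
  SiO2: 73.59% × 2000 = 1472 t
  K2O: 9.186% × 2000 = 183.7 t
  SrO: 10.90% × 2000 = 218.0 t
  Al2O3: 2.187% × 2000 = 43.74 t
  CaO: 4.138% × 2000 = 82.76 t
Balance tally, oxide-wise, using the reported weights, per the basis as stated (delivered sums recover each target net of answer rounding effects):
  SiO2: 171.8·0.5152 + 1390·0.9950 = 1472 t (target 1472 t)
  K2O: 270.5·0.6793 = 183.8 t (target 183.7 t)
  SrO: 309.7·0.7040 = 218.0 t (target 218.0 t)
  Al2O3: 1390·0.003000 + 60.67·0.6522 = 43.74 t (target 43.74 t)
  CaO: 171.8·0.4817 = 82.76 t (target 82.76 t)
Glass-mass closure: Σ batch − LOI loss = 2000 t (targets for the oxides total 2000 t; versus the stated basis of 2000 t — differing by rounding only).
Batch total: Σ batch = 2203 t; LOI removed, Σ of batch·LOI: 202.8 t; yield = glass ÷ total batch = 90.79%.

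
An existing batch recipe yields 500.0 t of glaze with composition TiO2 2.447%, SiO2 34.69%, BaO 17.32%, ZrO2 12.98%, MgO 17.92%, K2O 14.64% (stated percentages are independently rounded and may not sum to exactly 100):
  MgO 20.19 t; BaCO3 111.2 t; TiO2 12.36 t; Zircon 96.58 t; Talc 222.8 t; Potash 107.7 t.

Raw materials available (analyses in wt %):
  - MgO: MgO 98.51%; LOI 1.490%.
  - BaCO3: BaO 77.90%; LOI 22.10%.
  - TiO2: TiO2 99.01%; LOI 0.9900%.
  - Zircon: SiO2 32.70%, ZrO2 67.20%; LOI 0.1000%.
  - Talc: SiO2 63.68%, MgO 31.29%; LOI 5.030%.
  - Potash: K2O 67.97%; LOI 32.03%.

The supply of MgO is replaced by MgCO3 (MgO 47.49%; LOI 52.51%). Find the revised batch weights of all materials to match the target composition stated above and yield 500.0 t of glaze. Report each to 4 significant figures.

Every computation keeps full precision in all steps. Values along the way appear, with 4-significant-figure rounding, when written out; a single rounding yields each reported value — derived quantities, including totals, six oxide percentages, yield, LOI, glass mass, are re-derived using the weight values on 500.0 t of glass in full float precision as quoted within the problem or the answer.
Target oxide masses per 500.0 t glaze:
  TiO2: 2.447% × 500.0 = 12.24 t
  SiO2: 34.69% × 500.0 = 173.4 t
  BaO: 17.32% × 500.0 = 86.60 t
  ZrO2: 12.98% × 500.0 = 64.90 t
  MgO: 17.92% × 500.0 = 89.60 t
  K2O: 14.64% × 500.0 = 73.20 t
Sums-versus-targets review working from each reported weight, on the stated basis (oxide sums agree with the targets up to rounding of the answer):
  TiO2: 12.36·0.9901 = 12.24 t (target 12.24 t)
  SiO2: 96.58·0.3270 + 222.8·0.6368 = 173.5 t (target 173.4 t)
  BaO: 111.2·0.7790 = 86.62 t (target 86.60 t)
  ZrO2: 96.58·0.6720 = 64.90 t (target 64.90 t)
  MgO: 41.88·0.4749 + 222.8·0.3129 = 89.60 t (target 89.60 t)
  K2O: 107.7·0.6797 = 73.20 t (target 73.20 t)
The glass-mass cross-check: whole batch net of LOI = 500.0 t (the targets, summed, come to 500.0 t; with the basis standing at 500.0 t — any gap is answer rounding).
Adding the batch up: Σ batch = 592.5 t; loss to ignition Σ batch·LOI = 92.49 t; yield = glass ÷ total batch = 84.39%.

Revised batch per 500.0 t glaze:
  MgCO3: 41.88 t
  BaCO3: 111.2 t
  TiO2: 12.36 t
  Zircon: 96.58 t
  Talc: 222.8 t
  Potash: 107.7 t
Total batch = 592.5 t; LOI loss = 92.49 t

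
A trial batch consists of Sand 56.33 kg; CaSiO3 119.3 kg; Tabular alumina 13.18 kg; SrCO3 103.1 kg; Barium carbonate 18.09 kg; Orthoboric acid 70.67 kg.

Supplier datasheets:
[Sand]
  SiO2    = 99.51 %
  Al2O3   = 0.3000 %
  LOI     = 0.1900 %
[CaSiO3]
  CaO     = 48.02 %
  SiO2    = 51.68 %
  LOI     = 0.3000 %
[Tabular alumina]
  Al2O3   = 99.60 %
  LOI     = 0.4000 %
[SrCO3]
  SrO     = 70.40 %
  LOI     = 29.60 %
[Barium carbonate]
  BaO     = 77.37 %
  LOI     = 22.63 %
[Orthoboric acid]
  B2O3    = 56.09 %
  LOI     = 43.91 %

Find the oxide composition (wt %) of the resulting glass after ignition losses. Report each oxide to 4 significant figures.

Glass mass = 314.5 kg (batch 380.7 − LOI 66.16).
Composition: B2O3 12.60%, BaO 4.450%, CaO 18.21%, SiO2 37.43%, Al2O3 4.228%, SrO 23.08%

Values along the way appear, with 4-significant-figure rounding, between the steps. The whole derivation keeps full precision throughout; every reported result is rounded only once. The derived quantities are re-derived in full precision (the yield, totals, net glass mass, LOI, six oxide percentages) starting from the weights at 314.5 kg of glass, as quoted within problem or answer.
Delivered oxide masses:
  B2O3: 70.67·0.5609 = 39.64 kg
  BaO: 18.09·0.7737 = 14.00 kg
  CaO: 119.3·0.4802 = 57.29 kg
  SiO2: 56.33·0.9951 + 119.3·0.5168 = 117.7 kg
  Al2O3: 56.33·0.003000 + 13.18·0.9960 = 13.30 kg
  SrO: 103.1·0.7040 = 72.58 kg
LOI: 56.33·0.001900 + 119.3·0.003000 + 13.18·0.004000 + 103.1·0.2960 + 18.09·0.2263 + 70.67·0.4391 = 66.16 kg
Resulting glass, batch − LOI: 380.7 − 66.16 = 314.5 kg (equal to the oxide-mass sum)
wt %: oxide over glass, times 100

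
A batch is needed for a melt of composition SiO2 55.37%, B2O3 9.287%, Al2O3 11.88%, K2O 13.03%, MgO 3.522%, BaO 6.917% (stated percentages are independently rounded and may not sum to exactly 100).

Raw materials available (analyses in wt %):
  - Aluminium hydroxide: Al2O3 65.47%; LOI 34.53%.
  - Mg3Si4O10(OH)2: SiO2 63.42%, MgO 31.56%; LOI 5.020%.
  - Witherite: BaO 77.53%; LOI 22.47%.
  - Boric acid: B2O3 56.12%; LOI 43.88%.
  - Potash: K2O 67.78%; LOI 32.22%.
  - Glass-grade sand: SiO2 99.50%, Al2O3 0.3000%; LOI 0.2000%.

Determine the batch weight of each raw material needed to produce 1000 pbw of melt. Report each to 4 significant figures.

All internal work runs at full precision in every operation. In-progress results appear (rounded to 4 significant figures) as written; each reported number is rounded only once; all derived quantities (totals, the yield, glass mass, the six compositions, LOI) are rebuilt from the weighed amounts on 1000 pbw of glass in exact precision as written in the question or the answer.
Oxide mass targets, per 1000 pbw melt:
  SiO2: 55.37% × 1000 = 553.7 pbw
  B2O3: 9.287% × 1000 = 92.87 pbw
  Al2O3: 11.88% × 1000 = 118.8 pbw
  K2O: 13.03% × 1000 = 130.3 pbw
  MgO: 3.522% × 1000 = 35.22 pbw
  BaO: 6.917% × 1000 = 69.17 pbw
Oxide-by-oxide audit from the weights as reported, for the quoted basis mass (sum by sum, the targets are met once rounding is allowed for):
  SiO2: 111.6·0.6342 + 485.4·0.9950 = 553.7 pbw (target 553.7 pbw)
  B2O3: 165.5·0.5612 = 92.88 pbw (target 92.87 pbw)
  Al2O3: 179.2·0.6547 + 485.4·0.003000 = 118.8 pbw (target 118.8 pbw)
  K2O: 192.2·0.6778 = 130.3 pbw (target 130.3 pbw)
  MgO: 111.6·0.3156 = 35.22 pbw (target 35.22 pbw)
  BaO: 89.22·0.7753 = 69.17 pbw (target 69.17 pbw)
Auditing the glass mass value: total batch − LOI = 1000 pbw (summing oxide targets gives 1000 pbw; the stated basis being 1000 pbw — gaps are rounding artifacts).
Whole-batch sum: Σ batch = 1223 pbw; LOI removed, Σ of batch·LOI: 223.0 pbw; yield: glass divided by total = 81.76%.

Batch per 1000 pbw melt:
  Aluminium hydroxide: 179.2 pbw
  Mg3Si4O10(OH)2: 111.6 pbw
  Witherite: 89.22 pbw
  Boric acid: 165.5 pbw
  Potash: 192.2 pbw
  Glass-grade sand: 485.4 pbw
Total batch = 1223 pbw; LOI loss = 223.0 pbw; yield = 81.76%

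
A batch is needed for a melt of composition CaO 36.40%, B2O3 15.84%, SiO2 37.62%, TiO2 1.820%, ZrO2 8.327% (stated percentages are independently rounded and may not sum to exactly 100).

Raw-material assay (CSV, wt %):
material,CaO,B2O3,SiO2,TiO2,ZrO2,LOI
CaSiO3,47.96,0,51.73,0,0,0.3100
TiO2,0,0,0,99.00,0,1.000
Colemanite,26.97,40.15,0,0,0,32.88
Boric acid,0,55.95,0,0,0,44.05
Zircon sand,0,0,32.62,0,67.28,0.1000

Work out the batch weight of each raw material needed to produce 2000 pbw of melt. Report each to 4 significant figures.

Exact precision is kept at each step; the intermediate values are shown rounded to 4 significant figures on the page. Each reported result sees exactly one rounding. The derived quantities (net glass mass, yield, five oxide percentages, the totals, LOI) are computed from the weighed amounts on 2000 pbw of glass at exact precision, as quoted within either problem or answer.
Per-oxide target masses for 2000 pbw melt:
  CaO: 36.40% × 2000 = 728.0 pbw
  B2O3: 15.84% × 2000 = 316.8 pbw
  SiO2: 37.62% × 2000 = 752.4 pbw
  TiO2: 1.820% × 2000 = 36.40 pbw
  ZrO2: 8.327% × 2000 = 166.5 pbw
Sums-versus-targets review using the reported weights, on the stated basis (every target is met by its sum given rounding of the digits):
  CaO: 1298·0.4796 + 390.4·0.2697 = 727.8 pbw (target 728.0 pbw)
  B2O3: 390.4·0.4015 + 286.1·0.5595 = 316.8 pbw (target 316.8 pbw)
  SiO2: 1298·0.5173 + 247.5·0.3262 = 752.2 pbw (target 752.4 pbw)
  TiO2: 36.77·0.9900 = 36.40 pbw (target 36.40 pbw)
  ZrO2: 247.5·0.6728 = 166.5 pbw (target 166.5 pbw)
Consistency of the glass mass: whole batch net of LOI = 2000 pbw (summing oxide targets gives 2000 pbw; stated basis 2000 pbw — differing by rounding only).
Adding the batch up: Σ batch = 2259 pbw; LOI removed, Σ of batch·LOI: 259.0 pbw; glass ÷ batch gives a yield of 88.53%.

Batch per 2000 pbw melt:
  CaSiO3: 1298 pbw
  TiO2: 36.77 pbw
  Colemanite: 390.4 pbw
  Boric acid: 286.1 pbw
  Zircon sand: 247.5 pbw
Total batch = 2259 pbw; LOI loss = 259.0 pbw; yield = 88.53%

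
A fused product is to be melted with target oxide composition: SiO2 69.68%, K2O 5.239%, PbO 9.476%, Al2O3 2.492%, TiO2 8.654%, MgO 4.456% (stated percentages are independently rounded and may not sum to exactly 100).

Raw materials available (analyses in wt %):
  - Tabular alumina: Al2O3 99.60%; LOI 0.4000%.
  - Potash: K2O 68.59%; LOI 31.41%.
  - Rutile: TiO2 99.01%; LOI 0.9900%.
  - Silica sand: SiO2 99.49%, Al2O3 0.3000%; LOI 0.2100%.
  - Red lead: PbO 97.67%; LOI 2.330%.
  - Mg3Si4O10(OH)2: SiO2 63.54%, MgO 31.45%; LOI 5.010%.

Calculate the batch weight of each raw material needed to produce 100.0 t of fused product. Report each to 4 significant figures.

Batch per 100.0 t fused product:
  Tabular alumina: 2.318 t
  Potash: 7.638 t
  Rutile: 8.741 t
  Silica sand: 60.99 t
  Red lead: 9.702 t
  Mg3Si4O10(OH)2: 14.17 t
Total batch = 103.6 t; LOI loss = 3.559 t; yield = 96.56%

Values along the way appear rounded off to 4 significant digits when written out; exact precision is kept in all steps — every reported figure receives exactly one rounding — all derived quantities (yield, the six compositions, ignition loss, glass mass, totals) are re-derived at full precision from the batch weights for 100.0 t of glass, exactly as printed in problem or answer.
Oxide mass targets, per 100.0 t fused product:
  SiO2: 69.68% × 100.0 = 69.68 t
  K2O: 5.239% × 100.0 = 5.239 t
  PbO: 9.476% × 100.0 = 9.476 t
  Al2O3: 2.492% × 100.0 = 2.492 t
  TiO2: 8.654% × 100.0 = 8.654 t
  MgO: 4.456% × 100.0 = 4.456 t
Balance tally, oxide-wise, applying the batch weights above, relative to the basis at hand (delivered sums recover each target up to rounding of the answer):
  SiO2: 60.99·0.9949 + 14.17·0.6354 = 69.68 t (target 69.68 t)
  K2O: 7.638·0.6859 = 5.239 t (target 5.239 t)
  PbO: 9.702·0.9767 = 9.476 t (target 9.476 t)
  Al2O3: 2.318·0.9960 + 60.99·0.003000 = 2.492 t (target 2.492 t)
  TiO2: 8.741·0.9901 = 8.654 t (target 8.654 t)
  MgO: 14.17·0.3145 = 4.456 t (target 4.456 t)
Glass-mass sanity pass: whole batch net of LOI = 100.0 t (summing oxide targets gives 100.0 t; stated basis 100.0 t — gaps are rounding artifacts).
Batch total: Σ batch = 103.6 t; LOI removed, Σ of batch·LOI: 3.559 t; the yield ratio, glass ÷ batch: 96.56%.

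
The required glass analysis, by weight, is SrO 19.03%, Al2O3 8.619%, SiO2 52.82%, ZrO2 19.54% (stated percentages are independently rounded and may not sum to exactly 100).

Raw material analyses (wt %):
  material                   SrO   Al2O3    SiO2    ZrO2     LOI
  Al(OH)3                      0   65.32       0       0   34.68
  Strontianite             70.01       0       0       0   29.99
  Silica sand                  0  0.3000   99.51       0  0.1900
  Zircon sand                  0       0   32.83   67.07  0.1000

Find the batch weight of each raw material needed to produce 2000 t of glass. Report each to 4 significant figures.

Batch per 2000 t glass:
  Al(OH)3: 259.9 t
  Strontianite: 543.6 t
  Silica sand: 869.4 t
  Zircon sand: 582.7 t
Total batch = 2256 t; LOI loss = 255.4 t; yield = 88.68%

The working math carries full float precision at each step — in-progress results appear, rounded to 4 significant figures, in the printout — a single rounding finalizes each reported value; the derived quantities, which include yield, ignition loss, net glass mass, four oxide percentages, totals, are computed in exact precision, as written in the problem or the answer, starting from the weights for 2000 t of glass.
Target oxide masses per 2000 t glass:
  SrO: 19.03% × 2000 = 380.6 t
  Al2O3: 8.619% × 2000 = 172.4 t
  SiO2: 52.82% × 2000 = 1056 t
  ZrO2: 19.54% × 2000 = 390.8 t
Oxide-by-oxide audit with the batch weights as given, for the quoted basis mass (sums match the target masses within answer rounding):
  SrO: 543.6·0.7001 = 380.6 t (target 380.6 t)
  Al2O3: 259.9·0.6532 + 869.4·0.003000 = 172.4 t (target 172.4 t)
  SiO2: 869.4·0.9951 + 582.7·0.3283 = 1056 t (target 1056 t)
  ZrO2: 582.7·0.6707 = 390.8 t (target 390.8 t)
Glass-mass closure: net batch after ignition = 2000 t (oxide target masses add up to 2000 t; versus the stated basis of 2000 t — rounding explains the deltas).
Summing the batch: Σ batch = 2256 t; LOI removed, Σ of batch·LOI: 255.4 t; glass ÷ batch gives a yield of 88.68%.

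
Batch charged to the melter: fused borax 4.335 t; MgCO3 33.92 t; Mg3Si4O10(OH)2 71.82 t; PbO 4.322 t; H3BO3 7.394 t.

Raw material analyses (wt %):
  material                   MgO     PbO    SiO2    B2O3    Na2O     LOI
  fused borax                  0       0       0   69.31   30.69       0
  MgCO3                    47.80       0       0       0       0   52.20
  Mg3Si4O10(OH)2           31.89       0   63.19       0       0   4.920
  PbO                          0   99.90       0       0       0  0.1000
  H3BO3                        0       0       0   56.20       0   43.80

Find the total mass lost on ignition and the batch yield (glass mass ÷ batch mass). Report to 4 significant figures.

Exact precision is maintained through every step. Rounding to 4 significant figures governs each working value as printed — each reported result takes a single rounding — all derived quantities, including five oxide percentages, glass mass, ignition loss, the totals, yield, are rebuilt using the weight values for 97.31 t of glass in exact precision, as quoted within question or answer.
Loss on ignition, line by line:
  fused borax: 4.335 × 0 = 0 t
  MgCO3: 33.92 × 0.5220 = 17.71 t
  Mg3Si4O10(OH)2: 71.82 × 0.04920 = 3.534 t
  PbO: 4.322 × 0.001000 = 0.004322 t
  H3BO3: 7.394 × 0.4380 = 3.239 t
Total LOI = 24.48 t
Glass = batch − LOI = 121.8 − 24.48 = 97.31 t

LOI loss = 24.48 t; glass = 97.31 t; yield = 79.90%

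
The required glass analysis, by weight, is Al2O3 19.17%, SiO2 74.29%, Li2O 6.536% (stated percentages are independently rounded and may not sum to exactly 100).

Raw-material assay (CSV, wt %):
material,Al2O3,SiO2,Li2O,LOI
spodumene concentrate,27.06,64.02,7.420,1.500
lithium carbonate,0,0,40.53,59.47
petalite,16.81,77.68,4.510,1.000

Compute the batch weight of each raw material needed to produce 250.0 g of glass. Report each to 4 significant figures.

Intermediates appear with 4-significant-figure rounding on the page. The working math holds full float precision from start to finish; every reported figure is rounded once only. The derived quantities, including ignition loss, totals, glass mass, yield, the three compositions, are computed from the weighed amounts at 250.0 g of glass at full precision, precisely as stated by the question or the answer.
Target oxide masses per 250.0 g glass:
  Al2O3: 19.17% × 250.0 = 47.92 g
  SiO2: 74.29% × 250.0 = 185.7 g
  Li2O: 6.536% × 250.0 = 16.34 g
Mass-balance tally per oxide on the weights just shown, versus the basis set out (delivered sums recover each target within answer rounding):
  Al2O3: 58.56·0.2706 + 190.8·0.1681 = 47.92 g (target 47.92 g)
  SiO2: 58.56·0.6402 + 190.8·0.7768 = 185.7 g (target 185.7 g)
  Li2O: 58.56·0.07420 + 8.360·0.4053 + 190.8·0.04510 = 16.34 g (target 16.34 g)
Consistency of the glass mass: total batch − LOI = 250.0 g (summing oxide targets gives 250.0 g; stated basis 250.0 g — rounding explains the deltas).
Batch grand total — Σ batch = 257.7 g; LOI removed, Σ of batch·LOI: 7.758 g; yield = glass ÷ total batch = 96.99%.

Batch per 250.0 g glass:
  spodumene concentrate: 58.56 g
  lithium carbonate: 8.360 g
  petalite: 190.8 g
Total batch = 257.7 g; LOI loss = 7.758 g; yield = 96.99%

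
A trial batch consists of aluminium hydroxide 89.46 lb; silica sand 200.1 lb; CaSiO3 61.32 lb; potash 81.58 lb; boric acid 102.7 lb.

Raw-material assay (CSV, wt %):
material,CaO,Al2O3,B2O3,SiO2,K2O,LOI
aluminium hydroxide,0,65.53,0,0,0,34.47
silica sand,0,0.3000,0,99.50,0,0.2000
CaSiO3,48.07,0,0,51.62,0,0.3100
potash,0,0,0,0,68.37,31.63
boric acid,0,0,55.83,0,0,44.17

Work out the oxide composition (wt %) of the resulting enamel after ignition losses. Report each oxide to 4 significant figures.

Glass mass = 432.6 lb (batch 535.2 − LOI 102.6).
Composition: CaO 6.814%, Al2O3 13.69%, B2O3 13.26%, SiO2 53.35%, K2O 12.89%

The whole derivation maintains full precision at every stage; intermediates are displayed (rounded to four significant figures) across the worked steps — every reported value is rounded exactly once — all derived quantities are re-derived starting from the weights at 432.6 lb of glass in full float precision (the five compositions, LOI, the totals, glass mass, yield) exactly as shown in question or answer.
Mass of each oxide from the mix:
  CaO: 61.32·0.4807 = 29.48 lb
  Al2O3: 89.46·0.6553 + 200.1·0.003000 = 59.22 lb
  B2O3: 102.7·0.5583 = 57.34 lb
  SiO2: 200.1·0.9950 + 61.32·0.5162 = 230.8 lb
  K2O: 81.58·0.6837 = 55.78 lb
LOI: 89.46·0.3447 + 200.1·0.002000 + 61.32·0.003100 + 81.58·0.3163 + 102.7·0.4417 = 102.6 lb
Net of LOI, the glass mass = 535.2 − 102.6 = 432.6 lb (consistent with Σ oxide mass)
wt %: oxide over glass, times 100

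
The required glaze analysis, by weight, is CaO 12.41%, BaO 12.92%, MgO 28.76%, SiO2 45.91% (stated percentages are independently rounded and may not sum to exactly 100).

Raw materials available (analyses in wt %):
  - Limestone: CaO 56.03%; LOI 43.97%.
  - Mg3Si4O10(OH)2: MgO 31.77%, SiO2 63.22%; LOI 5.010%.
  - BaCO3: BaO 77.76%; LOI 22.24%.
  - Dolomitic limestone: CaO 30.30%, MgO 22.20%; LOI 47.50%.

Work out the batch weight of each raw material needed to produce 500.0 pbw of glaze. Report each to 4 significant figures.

The whole derivation keeps full precision at every stage. Mid-chain values are rounded to four significant figures as shown. Every reported number is rounded only once — all derived quantities, including LOI, four oxide percentages, the totals, net glass mass, the yield, are rebuilt starting from the weights for 500.0 pbw of glass at exact precision, as given in the problem or answer text.
Oxide mass targets, per 500.0 pbw glaze:
  CaO: 12.41% × 500.0 = 62.05 pbw
  BaO: 12.92% × 500.0 = 64.60 pbw
  MgO: 28.76% × 500.0 = 143.8 pbw
  SiO2: 45.91% × 500.0 = 229.6 pbw
Mass-balance tally per oxide applying the batch weights above, for the quoted basis mass (delivered sums recover each target within answer rounding):
  CaO: 41.46·0.5603 + 128.1·0.3030 = 62.04 pbw (target 62.05 pbw)
  BaO: 83.08·0.7776 = 64.60 pbw (target 64.60 pbw)
  MgO: 363.1·0.3177 + 128.1·0.2220 = 143.8 pbw (target 143.8 pbw)
  SiO2: 363.1·0.6322 = 229.6 pbw (target 229.6 pbw)
Auditing the glass mass value: whole batch net of LOI = 500.0 pbw (the Σ of target masses is 500.0 pbw; with the basis standing at 500.0 pbw — gaps are rounding artifacts).
Batch grand total — Σ batch = 615.7 pbw; loss to ignition Σ batch·LOI = 115.7 pbw; yield: glass divided by total = 81.20%.

Batch per 500.0 pbw glaze:
  Limestone: 41.46 pbw
  Mg3Si4O10(OH)2: 363.1 pbw
  BaCO3: 83.08 pbw
  Dolomitic limestone: 128.1 pbw
Total batch = 615.7 pbw; LOI loss = 115.7 pbw; yield = 81.20%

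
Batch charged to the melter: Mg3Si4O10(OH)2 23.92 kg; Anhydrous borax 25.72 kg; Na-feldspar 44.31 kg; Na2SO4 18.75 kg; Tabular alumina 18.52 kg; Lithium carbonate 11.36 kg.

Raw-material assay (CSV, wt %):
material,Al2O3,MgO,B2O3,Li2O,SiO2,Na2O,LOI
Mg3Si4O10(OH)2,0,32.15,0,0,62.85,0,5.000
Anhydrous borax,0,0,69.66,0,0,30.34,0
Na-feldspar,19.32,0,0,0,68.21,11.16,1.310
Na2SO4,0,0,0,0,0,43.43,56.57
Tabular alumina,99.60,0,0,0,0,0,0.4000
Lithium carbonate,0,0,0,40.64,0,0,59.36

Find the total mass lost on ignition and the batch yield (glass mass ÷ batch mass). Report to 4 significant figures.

Working values are shown rounded to 4 significant figures in the printout — every computation holds full precision at all times — each reported number carries a single rounding; derived quantities, which include LOI, the totals, six oxide percentages, glass mass, yield, are re-derived in full precision, as written in question or answer, from the weighed amounts at 123.4 kg of glass.
LOI of each material in turn:
  Mg3Si4O10(OH)2: 23.92 × 0.05000 = 1.196 kg
  Anhydrous borax: 25.72 × 0 = 0 kg
  Na-feldspar: 44.31 × 0.01310 = 0.5805 kg
  Na2SO4: 18.75 × 0.5657 = 10.61 kg
  Tabular alumina: 18.52 × 0.004000 = 0.07408 kg
  Lithium carbonate: 11.36 × 0.5936 = 6.743 kg
Total LOI = 19.20 kg
Glass = batch − LOI = 142.6 − 19.20 = 123.4 kg

LOI loss = 19.20 kg; glass = 123.4 kg; yield = 86.53%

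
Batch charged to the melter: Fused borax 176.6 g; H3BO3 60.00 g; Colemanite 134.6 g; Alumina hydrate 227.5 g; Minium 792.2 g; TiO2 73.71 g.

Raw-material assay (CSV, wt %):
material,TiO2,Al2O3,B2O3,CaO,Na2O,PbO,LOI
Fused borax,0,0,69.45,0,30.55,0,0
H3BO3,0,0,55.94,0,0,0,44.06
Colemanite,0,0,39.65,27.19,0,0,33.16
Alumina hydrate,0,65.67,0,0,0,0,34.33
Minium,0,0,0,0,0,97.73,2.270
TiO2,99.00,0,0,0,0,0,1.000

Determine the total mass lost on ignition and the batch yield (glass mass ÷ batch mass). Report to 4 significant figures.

Working values are rounded to 4 significant digits wherever printed; all internal work holds exact precision from first step to last. A single rounding produces each reported value — all derived quantities, including glass mass, six oxide percentages, the yield, the totals, ignition loss, are re-derived using the weight values at 1297 g of glass at full precision, as they appear in the problem or answer text.
LOI of each material in turn:
  Fused borax: 176.6 × 0 = 0 g
  H3BO3: 60.00 × 0.4406 = 26.44 g
  Colemanite: 134.6 × 0.3316 = 44.63 g
  Alumina hydrate: 227.5 × 0.3433 = 78.10 g
  Minium: 792.2 × 0.02270 = 17.98 g
  TiO2: 73.71 × 0.01000 = 0.7371 g
Total LOI = 167.9 g
Glass = batch − LOI = 1465 − 167.9 = 1297 g

LOI loss = 167.9 g; glass = 1297 g; yield = 88.54%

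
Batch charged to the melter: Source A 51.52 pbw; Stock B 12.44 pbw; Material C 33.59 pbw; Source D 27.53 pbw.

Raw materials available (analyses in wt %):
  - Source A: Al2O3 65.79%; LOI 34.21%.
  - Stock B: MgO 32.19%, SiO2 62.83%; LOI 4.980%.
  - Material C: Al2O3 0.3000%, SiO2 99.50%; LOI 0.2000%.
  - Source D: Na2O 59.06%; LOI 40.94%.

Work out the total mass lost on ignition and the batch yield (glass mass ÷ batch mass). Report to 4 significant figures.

LOI loss = 29.58 pbw; glass = 95.50 pbw; yield = 76.35%

The working math holds exact precision through every step. In-progress results are printed rounded off to 4 significant figures as written — every reported number is rounded just once. The derived quantities (ignition loss, the yield, four oxide percentages, totals, net glass mass) are rebuilt using the weight values at 95.50 pbw of glass at exact precision, exactly as printed in either problem or answer.
Loss on ignition, line by line:
  Source A: 51.52 × 0.3421 = 17.62 pbw
  Stock B: 12.44 × 0.04980 = 0.6195 pbw
  Material C: 33.59 × 0.002000 = 0.06718 pbw
  Source D: 27.53 × 0.4094 = 11.27 pbw
Total LOI = 29.58 pbw
Glass = batch − LOI = 125.1 − 29.58 = 95.50 pbw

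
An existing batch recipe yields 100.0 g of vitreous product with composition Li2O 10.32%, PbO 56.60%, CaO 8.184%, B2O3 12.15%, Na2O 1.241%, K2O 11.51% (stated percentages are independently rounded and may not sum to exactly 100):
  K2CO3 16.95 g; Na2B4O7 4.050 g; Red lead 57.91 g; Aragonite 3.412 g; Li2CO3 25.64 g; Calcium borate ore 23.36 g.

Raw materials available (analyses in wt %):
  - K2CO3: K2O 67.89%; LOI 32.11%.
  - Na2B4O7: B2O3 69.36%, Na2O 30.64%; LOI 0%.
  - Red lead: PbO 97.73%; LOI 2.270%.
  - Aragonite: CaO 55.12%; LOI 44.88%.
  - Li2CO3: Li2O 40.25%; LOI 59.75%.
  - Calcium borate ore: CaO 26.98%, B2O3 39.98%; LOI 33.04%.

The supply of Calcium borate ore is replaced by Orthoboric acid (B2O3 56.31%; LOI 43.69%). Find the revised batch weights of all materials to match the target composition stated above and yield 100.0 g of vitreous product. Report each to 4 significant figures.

Revised batch per 100.0 g vitreous product:
  K2CO3: 16.95 g
  Na2B4O7: 4.050 g
  Red lead: 57.91 g
  Aragonite: 14.85 g
  Li2CO3: 25.64 g
  Orthoboric acid: 16.59 g
Total batch = 136.0 g; LOI loss = 35.99 g

Mid-chain values are shown with 4-significant-figure rounding when written out. The working math holds full precision through the solve — every reported figure takes just one rounding — all derived quantities, which include totals, six oxide percentages, net glass mass, LOI, the yield, are carried in full precision, exactly as shown in the problem or answer text, from the weighed amounts on 100.0 g of glass.
Per-oxide target masses for 100.0 g vitreous product:
  Li2O: 10.32% × 100.0 = 10.32 g
  PbO: 56.60% × 100.0 = 56.60 g
  CaO: 8.184% × 100.0 = 8.184 g
  B2O3: 12.15% × 100.0 = 12.15 g
  Na2O: 1.241% × 100.0 = 1.241 g
  K2O: 11.51% × 100.0 = 11.51 g
A balance pass over the oxides, per the reported batch figures, on the stated basis (delivered sums recover each target up to rounding of the answer):
  Li2O: 25.64·0.4025 = 10.32 g (target 10.32 g)
  PbO: 57.91·0.9773 = 56.60 g (target 56.60 g)
  CaO: 14.85·0.5512 = 8.185 g (target 8.184 g)
  B2O3: 4.050·0.6936 + 16.59·0.5631 = 12.15 g (target 12.15 g)
  Na2O: 4.050·0.3064 = 1.241 g (target 1.241 g)
  K2O: 16.95·0.6789 = 11.51 g (target 11.51 g)
The glass-mass cross-check: whole batch net of LOI = 100.0 g (per-oxide target masses sum to 100.0 g; against the stated basis, 100.0 g — deltas are rounding alone).
Batch total: Σ batch = 136.0 g; the LOI term Σ batch·LOI equals 35.99 g; yield: glass divided by total = 73.53%.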